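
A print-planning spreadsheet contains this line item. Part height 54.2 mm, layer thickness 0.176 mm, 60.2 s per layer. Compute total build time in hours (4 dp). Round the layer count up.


Layers = ceil(54.2/0.176) = 308
t = 308 * 60.2 / 3600 = 5.1504 hrs


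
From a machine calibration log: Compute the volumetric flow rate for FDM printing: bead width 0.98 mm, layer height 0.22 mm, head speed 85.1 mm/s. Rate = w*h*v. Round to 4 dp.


Rate = 0.98 * 0.22 * 85.1 = 18.3476 mm^3/s


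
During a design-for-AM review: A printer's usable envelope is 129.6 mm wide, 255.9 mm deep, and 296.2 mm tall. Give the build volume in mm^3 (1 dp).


V = 129.6 * 255.9 * 296.2 = 9823366.4 mm^3


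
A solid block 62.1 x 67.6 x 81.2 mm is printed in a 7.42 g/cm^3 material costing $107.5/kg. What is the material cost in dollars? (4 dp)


V = 62.1 * 67.6 * 81.2 = 340874.352 mm^3 = 340.874352 cm^3
Mass = 340.874352 * 7.42 / 1000 = 2.52928769 kg
Cost = 2.52928769 * 107.5 = 271.8984 $


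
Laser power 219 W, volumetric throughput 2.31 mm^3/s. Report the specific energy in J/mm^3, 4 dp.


SE = 219 / 2.31 = 94.8052 J/mm^3


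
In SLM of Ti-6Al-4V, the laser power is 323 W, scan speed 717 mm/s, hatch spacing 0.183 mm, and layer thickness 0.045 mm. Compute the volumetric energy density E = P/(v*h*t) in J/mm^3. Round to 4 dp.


E = 323 / (717*0.183*0.045) = 54.7041 J/mm^3


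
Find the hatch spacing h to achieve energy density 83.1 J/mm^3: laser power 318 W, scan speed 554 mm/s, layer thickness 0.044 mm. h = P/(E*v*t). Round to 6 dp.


h = 318 / (83.1*554*0.044) = 0.156987 mm


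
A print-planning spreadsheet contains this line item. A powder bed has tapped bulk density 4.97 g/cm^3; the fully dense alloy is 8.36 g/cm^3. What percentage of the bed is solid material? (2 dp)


Packing = (4.97/8.36)*100 = 59.45 %


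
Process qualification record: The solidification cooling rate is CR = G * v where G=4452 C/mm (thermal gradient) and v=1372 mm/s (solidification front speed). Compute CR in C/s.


CR = 4452 * 1372 = 6108144 C/s


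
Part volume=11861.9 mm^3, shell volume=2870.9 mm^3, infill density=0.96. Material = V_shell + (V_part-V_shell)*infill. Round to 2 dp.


V_infill = (11861.9 - 2870.9) * 0.96 = 8631.36
V_total = 2870.9 + 8631.36 = 11502.26 mm^3


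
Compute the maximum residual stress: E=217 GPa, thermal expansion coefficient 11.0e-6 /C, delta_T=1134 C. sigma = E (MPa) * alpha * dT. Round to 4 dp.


sigma = 217*1000 * 11.0e-6 * 1134 = 2706.858 MPa


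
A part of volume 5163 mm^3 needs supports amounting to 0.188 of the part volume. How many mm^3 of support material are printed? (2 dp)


V_support = 5163 * 0.188 = 970.64 mm^3


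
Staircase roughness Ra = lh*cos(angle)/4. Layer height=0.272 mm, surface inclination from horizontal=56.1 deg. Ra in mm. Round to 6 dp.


Ra = 0.272 * cos(56.1) / 4 = 0.037927 mm


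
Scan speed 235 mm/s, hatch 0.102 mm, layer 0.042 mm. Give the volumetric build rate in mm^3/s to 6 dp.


Rate = 235 * 0.102 * 0.042 = 1.00674 mm^3/s


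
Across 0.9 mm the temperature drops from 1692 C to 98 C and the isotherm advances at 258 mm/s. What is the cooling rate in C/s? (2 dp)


G = (1692-98)/0.9 = 1771.11111111 C/mm
CR = 1771.11111111 * 258 = 456946.67 C/s


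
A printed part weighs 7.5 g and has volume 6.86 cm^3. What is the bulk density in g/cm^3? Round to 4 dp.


rho = 7.5 / 6.86 = 1.0933 g/cm^3


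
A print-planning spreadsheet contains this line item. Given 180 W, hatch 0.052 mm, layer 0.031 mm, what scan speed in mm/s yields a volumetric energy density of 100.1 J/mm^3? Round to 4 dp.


v = 180 / (100.1*0.052*0.031) = 1115.5098 mm/s


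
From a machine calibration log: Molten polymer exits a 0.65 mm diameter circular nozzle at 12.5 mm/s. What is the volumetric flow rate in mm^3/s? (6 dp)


A = pi*(0.65/2)^2 = 0.33183072 mm^2
Q = 0.33183072 * 12.5 = 4.147884 mm^3/s


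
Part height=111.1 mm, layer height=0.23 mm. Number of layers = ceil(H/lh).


Layers = ceil(111.1/0.23) = 484


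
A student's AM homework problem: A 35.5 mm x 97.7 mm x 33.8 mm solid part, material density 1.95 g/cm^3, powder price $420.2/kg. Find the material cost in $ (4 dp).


V = 35.5 * 97.7 * 33.8 = 117230.23 mm^3 = 117.23023 cm^3
Mass = 117.23023 * 1.95 / 1000 = 0.22859895 kg
Cost = 0.22859895 * 420.2 = 96.0573 $


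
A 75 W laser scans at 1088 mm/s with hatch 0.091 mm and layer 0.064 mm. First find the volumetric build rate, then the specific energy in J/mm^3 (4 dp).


Build rate = 1088 * 0.091 * 0.064 = 6.336512 mm^3/s
SE = 75 / 6.336512 = 11.8362 J/mm^3


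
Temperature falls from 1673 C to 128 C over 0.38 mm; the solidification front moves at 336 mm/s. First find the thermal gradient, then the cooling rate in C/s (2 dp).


G = (1673-128)/0.38 = 4065.78947368 C/mm
CR = 4065.78947368 * 336 = 1366105.26 C/s


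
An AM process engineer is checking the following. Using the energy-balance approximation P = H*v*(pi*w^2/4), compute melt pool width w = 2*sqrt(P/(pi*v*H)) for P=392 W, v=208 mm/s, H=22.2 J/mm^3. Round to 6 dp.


w = 2*sqrt(392/(pi*208*22.2)) = 0.328768 mm


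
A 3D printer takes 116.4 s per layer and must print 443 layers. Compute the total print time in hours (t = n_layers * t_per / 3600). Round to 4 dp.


t = 443 * 116.4 / 3600 = 14.3237 hrs


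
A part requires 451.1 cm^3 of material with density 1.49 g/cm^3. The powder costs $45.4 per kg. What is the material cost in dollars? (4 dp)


Mass = 451.1*1.49/1000 = 0.672139 kg
Cost = 0.672139 * 45.4 = 30.5151 $


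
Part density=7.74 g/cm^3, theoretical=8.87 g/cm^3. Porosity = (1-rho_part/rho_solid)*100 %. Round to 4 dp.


Porosity = (1-7.74/8.87)*100 = 12.7396 %


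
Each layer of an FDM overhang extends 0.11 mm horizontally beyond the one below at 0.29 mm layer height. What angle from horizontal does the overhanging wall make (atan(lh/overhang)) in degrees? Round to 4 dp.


angle = atan(0.29/0.11) = 69.2277 degrees


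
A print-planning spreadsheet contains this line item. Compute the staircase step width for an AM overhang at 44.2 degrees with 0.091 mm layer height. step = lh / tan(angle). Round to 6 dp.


step = 0.091 / tan(44.2) = 0.093577 mm


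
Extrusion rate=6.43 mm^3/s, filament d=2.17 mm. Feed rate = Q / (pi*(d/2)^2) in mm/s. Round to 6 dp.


A = pi*(2.17/2)^2 = 3.698361
v = 6.43 / 3.698361 = 1.738608 mm/s


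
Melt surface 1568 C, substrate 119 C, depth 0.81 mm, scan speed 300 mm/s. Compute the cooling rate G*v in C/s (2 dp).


G = (1568-119)/0.81 = 1788.88888889 C/mm
CR = 1788.88888889 * 300 = 536666.67 C/s


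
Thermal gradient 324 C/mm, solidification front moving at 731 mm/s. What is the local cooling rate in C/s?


CR = 324 * 731 = 236844 C/s


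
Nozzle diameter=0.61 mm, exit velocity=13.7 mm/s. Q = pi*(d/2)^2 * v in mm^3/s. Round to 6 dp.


A = pi*(0.61/2)^2 = 0.29224666 mm^2
Q = 0.29224666 * 13.7 = 4.003779 mm^3/s


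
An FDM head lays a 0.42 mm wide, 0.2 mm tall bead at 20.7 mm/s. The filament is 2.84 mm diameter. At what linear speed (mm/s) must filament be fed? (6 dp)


Q = 0.42 * 0.2 * 20.7 = 1.7388 mm^3/s
A_fil = pi*(2.84/2)^2 = 6.33470743 mm^2
v_feed = 1.7388 / 6.33470743 = 0.274488 mm/s


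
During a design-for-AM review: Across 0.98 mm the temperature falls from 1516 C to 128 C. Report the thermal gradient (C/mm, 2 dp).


G = (1516-128)/0.98 = 1416.33 C/mm


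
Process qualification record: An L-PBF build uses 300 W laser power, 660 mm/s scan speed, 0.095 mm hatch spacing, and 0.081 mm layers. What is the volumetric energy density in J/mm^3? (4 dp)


E = 300 / (660*0.095*0.081) = 59.0702 J/mm^3


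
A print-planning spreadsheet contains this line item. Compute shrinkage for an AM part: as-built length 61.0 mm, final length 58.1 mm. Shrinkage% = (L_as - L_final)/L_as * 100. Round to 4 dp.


Shrinkage = ((61.0-58.1)/61.0)*100 = 4.7541 %


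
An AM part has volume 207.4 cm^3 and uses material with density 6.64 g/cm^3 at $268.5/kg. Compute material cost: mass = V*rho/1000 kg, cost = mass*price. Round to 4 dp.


Mass = 207.4*6.64/1000 = 1.377136 kg
Cost = 1.377136 * 268.5 = 369.761 $


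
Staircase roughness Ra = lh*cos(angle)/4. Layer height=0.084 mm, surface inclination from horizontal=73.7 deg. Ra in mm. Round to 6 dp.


Ra = 0.084 * cos(73.7) / 4 = 0.005894 mm


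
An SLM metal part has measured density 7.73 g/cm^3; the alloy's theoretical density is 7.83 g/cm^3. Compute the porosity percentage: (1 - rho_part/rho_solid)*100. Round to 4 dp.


Porosity = (1-7.73/7.83)*100 = 1.2771 %


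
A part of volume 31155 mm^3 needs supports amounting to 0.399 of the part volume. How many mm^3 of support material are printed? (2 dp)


V_support = 31155 * 0.399 = 12430.85 mm^3


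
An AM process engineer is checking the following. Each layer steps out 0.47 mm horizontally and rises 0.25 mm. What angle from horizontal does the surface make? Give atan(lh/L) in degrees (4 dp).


angle = atan(0.25/0.47) = 28.0092 degrees


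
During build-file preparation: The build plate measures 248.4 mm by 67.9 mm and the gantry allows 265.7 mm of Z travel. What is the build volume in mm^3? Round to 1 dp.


V = 248.4 * 67.9 * 265.7 = 4481391.9 mm^3


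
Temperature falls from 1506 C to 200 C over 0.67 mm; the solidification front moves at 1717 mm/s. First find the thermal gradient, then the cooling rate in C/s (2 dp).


G = (1506-200)/0.67 = 1949.25373134 C/mm
CR = 1949.25373134 * 1717 = 3346868.66 C/s


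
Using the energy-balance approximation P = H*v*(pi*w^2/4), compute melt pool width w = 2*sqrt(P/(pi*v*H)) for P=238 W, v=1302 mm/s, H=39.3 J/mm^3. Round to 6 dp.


w = 2*sqrt(238/(pi*1302*39.3)) = 0.076956 mm


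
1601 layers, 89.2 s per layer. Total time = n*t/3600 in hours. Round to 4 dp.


t = 1601 * 89.2 / 3600 = 39.6692 hrs


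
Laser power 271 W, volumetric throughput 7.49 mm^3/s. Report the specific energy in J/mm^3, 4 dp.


SE = 271 / 7.49 = 36.1816 J/mm^3


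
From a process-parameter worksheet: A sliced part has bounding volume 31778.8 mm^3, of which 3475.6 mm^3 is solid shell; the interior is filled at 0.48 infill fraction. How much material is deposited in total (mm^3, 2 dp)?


V_infill = (31778.8 - 3475.6) * 0.48 = 13585.54
V_total = 3475.6 + 13585.54 = 17061.14 mm^3


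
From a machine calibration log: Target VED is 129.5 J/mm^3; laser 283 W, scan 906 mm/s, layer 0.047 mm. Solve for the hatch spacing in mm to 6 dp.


h = 283 / (129.5*906*0.047) = 0.05132 mm


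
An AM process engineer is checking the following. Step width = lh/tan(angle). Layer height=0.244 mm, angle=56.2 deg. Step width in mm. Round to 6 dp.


step = 0.244 / tan(56.2) = 0.163344 mm


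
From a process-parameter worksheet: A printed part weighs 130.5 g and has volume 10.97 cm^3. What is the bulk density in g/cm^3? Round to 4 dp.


rho = 130.5 / 10.97 = 11.8961 g/cm^3


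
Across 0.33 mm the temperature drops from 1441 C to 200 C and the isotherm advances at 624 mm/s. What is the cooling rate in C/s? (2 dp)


G = (1441-200)/0.33 = 3760.60606061 C/mm
CR = 3760.60606061 * 624 = 2346618.18 C/s


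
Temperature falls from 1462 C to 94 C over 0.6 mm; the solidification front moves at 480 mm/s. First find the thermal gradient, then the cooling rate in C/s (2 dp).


G = (1462-94)/0.6 = 2280.0 C/mm
CR = 2280.0 * 480 = 1094400.0 C/s


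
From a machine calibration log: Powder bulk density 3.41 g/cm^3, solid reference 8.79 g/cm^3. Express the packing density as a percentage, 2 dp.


Packing = (3.41/8.79)*100 = 38.79 %


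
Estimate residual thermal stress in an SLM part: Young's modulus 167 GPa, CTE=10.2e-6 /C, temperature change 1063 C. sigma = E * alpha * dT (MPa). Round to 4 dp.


sigma = 167*1000 * 10.2e-6 * 1063 = 1810.7142 MPa


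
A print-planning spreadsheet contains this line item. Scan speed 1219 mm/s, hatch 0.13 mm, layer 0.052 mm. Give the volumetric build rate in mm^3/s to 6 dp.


Rate = 1219 * 0.13 * 0.052 = 8.24044 mm^3/s


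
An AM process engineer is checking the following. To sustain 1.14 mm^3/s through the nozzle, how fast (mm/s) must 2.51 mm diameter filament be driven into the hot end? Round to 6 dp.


A = pi*(2.51/2)^2 = 4.948087
v = 1.14 / 4.948087 = 0.230392 mm/s


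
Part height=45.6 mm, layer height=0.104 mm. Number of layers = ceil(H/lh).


Layers = ceil(45.6/0.104) = 439


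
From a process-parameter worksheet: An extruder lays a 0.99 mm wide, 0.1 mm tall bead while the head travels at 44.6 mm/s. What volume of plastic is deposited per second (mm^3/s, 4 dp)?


Rate = 0.99 * 0.1 * 44.6 = 4.4154 mm^3/s


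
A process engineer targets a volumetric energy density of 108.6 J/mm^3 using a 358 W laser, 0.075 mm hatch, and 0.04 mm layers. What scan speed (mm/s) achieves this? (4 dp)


v = 358 / (108.6*0.075*0.04) = 1098.8336 mm/s


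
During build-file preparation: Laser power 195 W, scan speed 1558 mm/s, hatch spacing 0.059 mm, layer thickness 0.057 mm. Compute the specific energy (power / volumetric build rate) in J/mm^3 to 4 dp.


Build rate = 1558 * 0.059 * 0.057 = 5.239554 mm^3/s
SE = 195 / 5.239554 = 37.2169 J/mm^3


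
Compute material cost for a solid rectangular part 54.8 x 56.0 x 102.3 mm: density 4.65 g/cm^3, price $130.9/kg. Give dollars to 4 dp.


V = 54.8 * 56.0 * 102.3 = 313938.24 mm^3 = 313.93824 cm^3
Mass = 313.93824 * 4.65 / 1000 = 1.45981282 kg
Cost = 1.45981282 * 130.9 = 191.0895 $


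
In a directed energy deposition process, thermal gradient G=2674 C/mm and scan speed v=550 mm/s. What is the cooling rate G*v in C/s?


CR = 2674 * 550 = 1470700 C/s


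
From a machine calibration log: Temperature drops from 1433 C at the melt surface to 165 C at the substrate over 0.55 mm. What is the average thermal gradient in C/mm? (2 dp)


G = (1433-165)/0.55 = 2305.45 C/mm


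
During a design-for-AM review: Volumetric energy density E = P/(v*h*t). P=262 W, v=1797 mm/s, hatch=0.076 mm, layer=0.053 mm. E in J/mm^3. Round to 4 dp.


E = 262 / (1797*0.076*0.053) = 36.1963 J/mm^3


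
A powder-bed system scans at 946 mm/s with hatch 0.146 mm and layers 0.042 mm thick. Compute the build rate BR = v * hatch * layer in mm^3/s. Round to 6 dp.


Rate = 946 * 0.146 * 0.042 = 5.800872 mm^3/s


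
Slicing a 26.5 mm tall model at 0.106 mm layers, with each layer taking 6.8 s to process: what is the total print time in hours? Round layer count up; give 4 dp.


Layers = ceil(26.5/0.106) = 250
t = 250 * 6.8 / 3600 = 0.4722 hrs


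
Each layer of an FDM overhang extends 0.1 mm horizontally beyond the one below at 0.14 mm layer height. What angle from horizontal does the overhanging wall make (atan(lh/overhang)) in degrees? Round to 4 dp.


angle = atan(0.14/0.1) = 54.4623 degrees


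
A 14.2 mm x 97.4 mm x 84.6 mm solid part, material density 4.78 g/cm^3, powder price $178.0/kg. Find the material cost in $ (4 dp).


V = 14.2 * 97.4 * 84.6 = 117008.568 mm^3 = 117.008568 cm^3
Mass = 117.008568 * 4.78 / 1000 = 0.55930096 kg
Cost = 0.55930096 * 178.0 = 99.5556 $


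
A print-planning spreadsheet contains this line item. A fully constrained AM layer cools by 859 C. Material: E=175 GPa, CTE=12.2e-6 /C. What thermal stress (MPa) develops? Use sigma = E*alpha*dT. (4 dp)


sigma = 175*1000 * 12.2e-6 * 859 = 1833.965 MPa


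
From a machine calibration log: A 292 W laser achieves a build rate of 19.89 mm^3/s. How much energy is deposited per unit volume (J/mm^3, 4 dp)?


SE = 292 / 19.89 = 14.6807 J/mm^3


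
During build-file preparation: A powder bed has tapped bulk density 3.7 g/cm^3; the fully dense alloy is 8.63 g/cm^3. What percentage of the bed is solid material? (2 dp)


Packing = (3.7/8.63)*100 = 42.87 %


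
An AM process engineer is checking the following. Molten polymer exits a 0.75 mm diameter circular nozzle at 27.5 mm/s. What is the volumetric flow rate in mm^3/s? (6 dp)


A = pi*(0.75/2)^2 = 0.44178647 mm^2
Q = 0.44178647 * 27.5 = 12.149128 mm^3/s


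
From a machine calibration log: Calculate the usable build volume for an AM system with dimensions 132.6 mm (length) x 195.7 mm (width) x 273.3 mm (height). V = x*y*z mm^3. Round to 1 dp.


V = 132.6 * 195.7 * 273.3 = 7092085.8 mm^3


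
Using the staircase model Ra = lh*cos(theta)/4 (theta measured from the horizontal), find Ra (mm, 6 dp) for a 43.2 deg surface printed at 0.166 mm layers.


Ra = 0.166 * cos(43.2) / 4 = 0.030252 mm


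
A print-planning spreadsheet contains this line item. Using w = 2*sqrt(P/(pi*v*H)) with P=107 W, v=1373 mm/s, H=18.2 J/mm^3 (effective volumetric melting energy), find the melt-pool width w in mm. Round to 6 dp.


w = 2*sqrt(107/(pi*1373*18.2)) = 0.073837 mm


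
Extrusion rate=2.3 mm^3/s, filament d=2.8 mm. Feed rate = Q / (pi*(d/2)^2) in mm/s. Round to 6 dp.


A = pi*(2.8/2)^2 = 6.157522
v = 2.3 / 6.157522 = 0.373527 mm/s


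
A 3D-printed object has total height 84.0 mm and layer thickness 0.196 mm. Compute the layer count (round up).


Layers = ceil(84.0/0.196) = 429


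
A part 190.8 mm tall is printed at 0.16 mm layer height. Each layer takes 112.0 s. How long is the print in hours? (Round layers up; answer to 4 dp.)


Layers = ceil(190.8/0.16) = 1193
t = 1193 * 112.0 / 3600 = 37.1156 hrs


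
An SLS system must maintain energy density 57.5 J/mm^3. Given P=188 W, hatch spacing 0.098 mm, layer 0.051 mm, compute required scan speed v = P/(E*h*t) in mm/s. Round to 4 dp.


v = 188 / (57.5*0.098*0.051) = 654.1747 mm/s


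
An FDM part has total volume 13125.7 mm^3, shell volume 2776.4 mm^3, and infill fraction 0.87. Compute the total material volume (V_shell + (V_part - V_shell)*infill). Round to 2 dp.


V_infill = (13125.7 - 2776.4) * 0.87 = 9003.89
V_total = 2776.4 + 9003.89 = 11780.29 mm^3


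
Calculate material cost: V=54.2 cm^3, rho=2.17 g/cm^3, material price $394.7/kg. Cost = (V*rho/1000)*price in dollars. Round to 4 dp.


Mass = 54.2*2.17/1000 = 0.117614 kg
Cost = 0.117614 * 394.7 = 46.4222 $


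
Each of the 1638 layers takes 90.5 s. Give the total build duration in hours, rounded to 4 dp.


t = 1638 * 90.5 / 3600 = 41.1775 hrs


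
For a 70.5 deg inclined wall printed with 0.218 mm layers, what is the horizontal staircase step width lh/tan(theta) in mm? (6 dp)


step = 0.218 / tan(70.5) = 0.077198 mm


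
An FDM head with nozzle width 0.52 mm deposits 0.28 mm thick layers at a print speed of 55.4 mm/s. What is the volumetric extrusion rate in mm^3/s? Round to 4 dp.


Rate = 0.52 * 0.28 * 55.4 = 8.0662 mm^3/s


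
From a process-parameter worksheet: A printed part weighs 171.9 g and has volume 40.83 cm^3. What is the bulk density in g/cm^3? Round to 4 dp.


rho = 171.9 / 40.83 = 4.2101 g/cm^3


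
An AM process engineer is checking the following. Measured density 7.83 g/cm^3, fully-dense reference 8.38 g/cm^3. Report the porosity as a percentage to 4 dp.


Porosity = (1-7.83/8.38)*100 = 6.5632 %


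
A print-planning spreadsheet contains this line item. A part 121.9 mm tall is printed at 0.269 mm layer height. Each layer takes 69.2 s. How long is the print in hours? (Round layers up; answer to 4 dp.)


Layers = ceil(121.9/0.269) = 454
t = 454 * 69.2 / 3600 = 8.7269 hrs


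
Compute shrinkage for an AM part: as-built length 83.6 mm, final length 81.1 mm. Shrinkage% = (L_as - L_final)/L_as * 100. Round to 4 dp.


Shrinkage = ((83.6-81.1)/83.6)*100 = 2.9904 %


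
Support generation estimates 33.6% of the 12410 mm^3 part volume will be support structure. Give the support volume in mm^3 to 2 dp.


V_support = 12410 * 0.336 = 4169.76 mm^3


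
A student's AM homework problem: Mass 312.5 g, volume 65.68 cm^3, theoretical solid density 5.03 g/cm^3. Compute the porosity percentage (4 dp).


rho_part = 312.5 / 65.68 = 4.75791717 g/cm^3
Porosity = (1 - 4.75791717/5.03)*100 = 5.4092 %


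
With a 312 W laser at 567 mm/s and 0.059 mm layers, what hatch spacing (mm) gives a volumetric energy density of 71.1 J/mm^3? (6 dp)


h = 312 / (71.1*567*0.059) = 0.131175 mm


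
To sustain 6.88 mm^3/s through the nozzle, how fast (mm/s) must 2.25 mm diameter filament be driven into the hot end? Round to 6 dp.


A = pi*(2.25/2)^2 = 3.976078
v = 6.88 / 3.976078 = 1.730348 mm/s


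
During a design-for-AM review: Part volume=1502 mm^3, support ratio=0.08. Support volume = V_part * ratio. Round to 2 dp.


V_support = 1502 * 0.08 = 120.16 mm^3


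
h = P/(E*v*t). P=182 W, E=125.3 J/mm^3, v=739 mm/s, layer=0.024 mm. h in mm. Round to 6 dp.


h = 182 / (125.3*739*0.024) = 0.081896 mm


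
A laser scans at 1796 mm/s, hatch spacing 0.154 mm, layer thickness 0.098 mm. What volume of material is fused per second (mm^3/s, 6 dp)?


Rate = 1796 * 0.154 * 0.098 = 27.105232 mm^3/s


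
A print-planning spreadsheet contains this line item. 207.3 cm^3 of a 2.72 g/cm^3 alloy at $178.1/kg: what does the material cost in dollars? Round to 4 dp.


Mass = 207.3*2.72/1000 = 0.563856 kg
Cost = 0.563856 * 178.1 = 100.4228 $


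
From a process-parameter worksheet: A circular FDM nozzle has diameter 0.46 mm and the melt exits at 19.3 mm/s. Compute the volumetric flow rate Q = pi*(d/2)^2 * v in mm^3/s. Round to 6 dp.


A = pi*(0.46/2)^2 = 0.16619025 mm^2
Q = 0.16619025 * 19.3 = 3.207472 mm^3/s


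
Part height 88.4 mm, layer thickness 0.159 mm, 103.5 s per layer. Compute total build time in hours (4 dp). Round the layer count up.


Layers = ceil(88.4/0.159) = 556
t = 556 * 103.5 / 3600 = 15.985 hrs


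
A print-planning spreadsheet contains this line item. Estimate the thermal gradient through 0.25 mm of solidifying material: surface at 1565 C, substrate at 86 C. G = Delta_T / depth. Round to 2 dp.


G = (1565-86)/0.25 = 5916.0 C/mm


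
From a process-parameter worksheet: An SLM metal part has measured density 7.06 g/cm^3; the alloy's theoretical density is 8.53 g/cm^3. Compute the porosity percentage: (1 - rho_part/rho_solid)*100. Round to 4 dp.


Porosity = (1-7.06/8.53)*100 = 17.2333 %


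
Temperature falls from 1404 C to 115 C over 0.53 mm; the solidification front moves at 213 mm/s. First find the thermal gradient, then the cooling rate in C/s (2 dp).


G = (1404-115)/0.53 = 2432.0754717 C/mm
CR = 2432.0754717 * 213 = 518032.08 C/s


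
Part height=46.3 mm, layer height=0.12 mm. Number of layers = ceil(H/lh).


Layers = ceil(46.3/0.12) = 386


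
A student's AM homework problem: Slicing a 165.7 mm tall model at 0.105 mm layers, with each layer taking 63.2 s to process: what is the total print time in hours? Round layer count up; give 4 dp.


Layers = ceil(165.7/0.105) = 1579
t = 1579 * 63.2 / 3600 = 27.7202 hrs


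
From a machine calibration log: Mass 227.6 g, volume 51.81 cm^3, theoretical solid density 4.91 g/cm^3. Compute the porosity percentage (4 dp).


rho_part = 227.6 / 51.81 = 4.39297433 g/cm^3
Porosity = (1 - 4.39297433/4.91)*100 = 10.5301 %


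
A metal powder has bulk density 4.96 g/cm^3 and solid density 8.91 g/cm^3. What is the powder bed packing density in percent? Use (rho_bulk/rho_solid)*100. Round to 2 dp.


Packing = (4.96/8.91)*100 = 55.67 %


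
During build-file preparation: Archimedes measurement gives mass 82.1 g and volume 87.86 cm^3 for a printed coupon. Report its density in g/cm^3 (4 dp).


rho = 82.1 / 87.86 = 0.9344 g/cm^3


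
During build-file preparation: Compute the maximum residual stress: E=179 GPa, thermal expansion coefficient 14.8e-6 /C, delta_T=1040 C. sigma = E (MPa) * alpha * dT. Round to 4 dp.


sigma = 179*1000 * 14.8e-6 * 1040 = 2755.168 MPa


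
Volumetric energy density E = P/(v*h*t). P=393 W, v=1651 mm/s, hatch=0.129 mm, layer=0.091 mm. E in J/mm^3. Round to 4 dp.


E = 393 / (1651*0.129*0.091) = 20.2775 J/mm^3


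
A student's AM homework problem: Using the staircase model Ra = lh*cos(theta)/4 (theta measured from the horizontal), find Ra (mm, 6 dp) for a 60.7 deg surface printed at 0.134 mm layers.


Ra = 0.134 * cos(60.7) / 4 = 0.016394 mm


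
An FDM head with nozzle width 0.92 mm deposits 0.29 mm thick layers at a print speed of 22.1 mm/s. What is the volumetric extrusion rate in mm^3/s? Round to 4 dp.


Rate = 0.92 * 0.29 * 22.1 = 5.8963 mm^3/s


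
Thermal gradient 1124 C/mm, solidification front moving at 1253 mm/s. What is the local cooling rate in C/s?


CR = 1124 * 1253 = 1408372 C/s


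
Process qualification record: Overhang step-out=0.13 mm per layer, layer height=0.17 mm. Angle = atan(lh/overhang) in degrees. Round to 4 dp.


angle = atan(0.17/0.13) = 52.5946 degrees


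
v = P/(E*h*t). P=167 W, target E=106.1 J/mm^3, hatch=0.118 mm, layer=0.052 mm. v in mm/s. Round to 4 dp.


v = 167 / (106.1*0.118*0.052) = 256.5168 mm/s


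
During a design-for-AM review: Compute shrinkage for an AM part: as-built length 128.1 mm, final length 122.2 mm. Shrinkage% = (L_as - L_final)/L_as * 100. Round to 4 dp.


Shrinkage = ((128.1-122.2)/128.1)*100 = 4.6058 %


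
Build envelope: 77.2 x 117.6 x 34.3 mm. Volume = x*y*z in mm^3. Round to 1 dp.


V = 77.2 * 117.6 * 34.3 = 311400.1 mm^3


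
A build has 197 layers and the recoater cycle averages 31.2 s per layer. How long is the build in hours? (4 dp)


t = 197 * 31.2 / 3600 = 1.7073 hrs


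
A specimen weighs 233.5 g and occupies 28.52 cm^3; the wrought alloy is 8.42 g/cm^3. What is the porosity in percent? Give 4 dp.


rho_part = 233.5 / 28.52 = 8.18723703 g/cm^3
Porosity = (1 - 8.18723703/8.42)*100 = 2.7644 %


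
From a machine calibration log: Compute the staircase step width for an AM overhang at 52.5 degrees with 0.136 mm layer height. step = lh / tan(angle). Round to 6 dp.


step = 0.136 / tan(52.5) = 0.104356 mm


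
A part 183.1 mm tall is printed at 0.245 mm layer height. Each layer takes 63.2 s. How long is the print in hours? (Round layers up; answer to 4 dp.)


Layers = ceil(183.1/0.245) = 748
t = 748 * 63.2 / 3600 = 13.1316 hrs


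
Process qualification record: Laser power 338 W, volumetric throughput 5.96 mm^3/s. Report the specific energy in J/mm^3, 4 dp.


SE = 338 / 5.96 = 56.7114 J/mm^3


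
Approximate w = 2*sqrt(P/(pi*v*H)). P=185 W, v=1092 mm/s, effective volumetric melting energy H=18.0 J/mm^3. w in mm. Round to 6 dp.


w = 2*sqrt(185/(pi*1092*18.0)) = 0.10947 mm


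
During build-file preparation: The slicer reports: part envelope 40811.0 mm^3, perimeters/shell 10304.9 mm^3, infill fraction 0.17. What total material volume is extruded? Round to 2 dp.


V_infill = (40811.0 - 10304.9) * 0.17 = 5186.04
V_total = 10304.9 + 5186.04 = 15490.94 mm^3


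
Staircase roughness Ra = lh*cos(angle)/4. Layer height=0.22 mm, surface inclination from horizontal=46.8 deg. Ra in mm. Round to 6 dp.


Ra = 0.22 * cos(46.8) / 4 = 0.03765 mm


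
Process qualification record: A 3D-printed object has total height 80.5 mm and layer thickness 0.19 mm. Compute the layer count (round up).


Layers = ceil(80.5/0.19) = 424


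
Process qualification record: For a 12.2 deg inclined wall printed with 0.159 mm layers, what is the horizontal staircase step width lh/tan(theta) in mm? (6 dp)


step = 0.159 / tan(12.2) = 0.735404 mm


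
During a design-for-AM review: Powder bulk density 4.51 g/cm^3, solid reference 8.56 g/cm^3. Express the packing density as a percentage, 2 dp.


Packing = (4.51/8.56)*100 = 52.69 %


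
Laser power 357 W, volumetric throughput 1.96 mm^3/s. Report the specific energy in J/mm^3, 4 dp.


SE = 357 / 1.96 = 182.1429 J/mm^3


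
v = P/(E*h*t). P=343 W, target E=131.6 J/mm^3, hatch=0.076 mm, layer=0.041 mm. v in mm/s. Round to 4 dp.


v = 343 / (131.6*0.076*0.041) = 836.4515 mm/s


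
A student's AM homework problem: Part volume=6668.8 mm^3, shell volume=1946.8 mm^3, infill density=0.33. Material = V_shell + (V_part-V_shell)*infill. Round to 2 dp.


V_infill = (6668.8 - 1946.8) * 0.33 = 1558.26
V_total = 1946.8 + 1558.26 = 3505.06 mm^3


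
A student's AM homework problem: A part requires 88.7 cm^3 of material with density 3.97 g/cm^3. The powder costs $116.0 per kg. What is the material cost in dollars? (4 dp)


Mass = 88.7*3.97/1000 = 0.352139 kg
Cost = 0.352139 * 116.0 = 40.8481 $


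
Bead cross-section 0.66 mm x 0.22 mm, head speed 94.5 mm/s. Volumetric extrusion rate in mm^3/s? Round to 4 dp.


Rate = 0.66 * 0.22 * 94.5 = 13.7214 mm^3/s


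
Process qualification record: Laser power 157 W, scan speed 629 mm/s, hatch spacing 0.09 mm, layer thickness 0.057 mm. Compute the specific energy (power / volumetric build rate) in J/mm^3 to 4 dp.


Build rate = 629 * 0.09 * 0.057 = 3.22677 mm^3/s
SE = 157 / 3.22677 = 48.6555 J/mm^3


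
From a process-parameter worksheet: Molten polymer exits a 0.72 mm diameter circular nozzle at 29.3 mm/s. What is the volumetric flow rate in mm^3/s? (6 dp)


A = pi*(0.72/2)^2 = 0.40715041 mm^2
Q = 0.40715041 * 29.3 = 11.929507 mm^3/s


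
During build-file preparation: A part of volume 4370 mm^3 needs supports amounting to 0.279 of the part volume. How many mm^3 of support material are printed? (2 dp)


V_support = 4370 * 0.279 = 1219.23 mm^3


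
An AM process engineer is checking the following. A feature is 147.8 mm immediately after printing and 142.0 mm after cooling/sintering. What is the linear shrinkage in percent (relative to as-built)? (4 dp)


Shrinkage = ((147.8-142.0)/147.8)*100 = 3.9242 %


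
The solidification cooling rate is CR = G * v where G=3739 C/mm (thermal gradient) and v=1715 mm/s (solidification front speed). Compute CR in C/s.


CR = 3739 * 1715 = 6412385 C/s


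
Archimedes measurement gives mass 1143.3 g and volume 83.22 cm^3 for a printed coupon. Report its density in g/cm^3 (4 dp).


rho = 1143.3 / 83.22 = 13.7383 g/cm^3


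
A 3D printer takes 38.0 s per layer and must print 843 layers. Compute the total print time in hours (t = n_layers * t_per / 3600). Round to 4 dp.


t = 843 * 38.0 / 3600 = 8.8983 hrs


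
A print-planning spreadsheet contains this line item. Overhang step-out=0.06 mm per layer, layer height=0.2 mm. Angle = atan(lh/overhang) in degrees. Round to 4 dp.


angle = atan(0.2/0.06) = 73.3008 degrees


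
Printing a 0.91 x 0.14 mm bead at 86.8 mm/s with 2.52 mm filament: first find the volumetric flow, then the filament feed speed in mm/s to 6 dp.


Q = 0.91 * 0.14 * 86.8 = 11.05832 mm^3/s
A_fil = pi*(2.52/2)^2 = 4.9875925 mm^2
v_feed = 11.05832 / 4.9875925 = 2.217166 mm/s


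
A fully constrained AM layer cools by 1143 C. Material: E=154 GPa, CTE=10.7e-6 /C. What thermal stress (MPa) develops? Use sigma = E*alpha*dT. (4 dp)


sigma = 154*1000 * 10.7e-6 * 1143 = 1883.4354 MPa


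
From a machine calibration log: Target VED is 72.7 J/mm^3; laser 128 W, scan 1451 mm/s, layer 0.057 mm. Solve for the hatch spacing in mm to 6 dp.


h = 128 / (72.7*1451*0.057) = 0.021288 mm


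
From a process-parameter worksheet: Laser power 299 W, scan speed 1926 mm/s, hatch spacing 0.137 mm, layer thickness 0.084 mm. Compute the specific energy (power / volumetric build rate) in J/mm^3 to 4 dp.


Build rate = 1926 * 0.137 * 0.084 = 22.164408 mm^3/s
SE = 299 / 22.164408 = 13.4901 J/mm^3


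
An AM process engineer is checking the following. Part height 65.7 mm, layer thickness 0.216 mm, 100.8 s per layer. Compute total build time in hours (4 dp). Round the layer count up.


Layers = ceil(65.7/0.216) = 305
t = 305 * 100.8 / 3600 = 8.54 hrs


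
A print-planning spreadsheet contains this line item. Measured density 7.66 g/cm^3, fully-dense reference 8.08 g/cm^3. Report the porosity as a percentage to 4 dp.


Porosity = (1-7.66/8.08)*100 = 5.198 %


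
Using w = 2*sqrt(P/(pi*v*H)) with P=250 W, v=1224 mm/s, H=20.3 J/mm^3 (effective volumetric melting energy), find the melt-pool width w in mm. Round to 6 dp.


w = 2*sqrt(250/(pi*1224*20.3)) = 0.113184 mm


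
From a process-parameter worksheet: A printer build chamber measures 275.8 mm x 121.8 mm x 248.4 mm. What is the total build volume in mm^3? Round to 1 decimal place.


V = 275.8 * 121.8 * 248.4 = 8344362.1 mm^3


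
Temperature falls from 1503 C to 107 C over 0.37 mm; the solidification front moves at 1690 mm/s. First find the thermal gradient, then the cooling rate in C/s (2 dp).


G = (1503-107)/0.37 = 3772.97297297 C/mm
CR = 3772.97297297 * 1690 = 6376324.32 C/s


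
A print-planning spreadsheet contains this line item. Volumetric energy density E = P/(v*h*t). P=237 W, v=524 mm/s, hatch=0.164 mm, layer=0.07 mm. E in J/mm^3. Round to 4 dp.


E = 237 / (524*0.164*0.07) = 39.3981 J/mm^3


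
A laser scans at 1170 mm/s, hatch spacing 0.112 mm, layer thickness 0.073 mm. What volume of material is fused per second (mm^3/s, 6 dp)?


Rate = 1170 * 0.112 * 0.073 = 9.56592 mm^3/s


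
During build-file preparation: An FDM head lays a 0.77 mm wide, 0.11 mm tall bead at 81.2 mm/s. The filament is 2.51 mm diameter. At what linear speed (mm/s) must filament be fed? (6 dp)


Q = 0.77 * 0.11 * 81.2 = 6.87764 mm^3/s
A_fil = pi*(2.51/2)^2 = 4.94808697 mm^2
v_feed = 6.87764 / 4.94808697 = 1.389959 mm/s


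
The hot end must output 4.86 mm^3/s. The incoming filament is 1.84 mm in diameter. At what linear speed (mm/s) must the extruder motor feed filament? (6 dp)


A = pi*(1.84/2)^2 = 2.659044
v = 4.86 / 2.659044 = 1.827725 mm/s


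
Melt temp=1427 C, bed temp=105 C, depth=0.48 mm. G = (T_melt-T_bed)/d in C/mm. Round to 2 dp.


G = (1427-105)/0.48 = 2754.17 C/mm


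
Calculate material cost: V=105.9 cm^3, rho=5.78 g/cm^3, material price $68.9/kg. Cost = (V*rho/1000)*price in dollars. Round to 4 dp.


Mass = 105.9*5.78/1000 = 0.612102 kg
Cost = 0.612102 * 68.9 = 42.1738 $


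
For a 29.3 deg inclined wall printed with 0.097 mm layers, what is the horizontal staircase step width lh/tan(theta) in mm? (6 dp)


step = 0.097 / tan(29.3) = 0.172852 mm


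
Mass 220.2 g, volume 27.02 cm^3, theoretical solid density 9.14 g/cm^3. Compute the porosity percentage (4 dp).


rho_part = 220.2 / 27.02 = 8.14951887 g/cm^3
Porosity = (1 - 8.14951887/9.14)*100 = 10.8368 %


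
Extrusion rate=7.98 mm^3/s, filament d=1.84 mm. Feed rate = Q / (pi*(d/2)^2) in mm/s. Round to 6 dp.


A = pi*(1.84/2)^2 = 2.659044
v = 7.98 / 2.659044 = 3.001079 mm/s


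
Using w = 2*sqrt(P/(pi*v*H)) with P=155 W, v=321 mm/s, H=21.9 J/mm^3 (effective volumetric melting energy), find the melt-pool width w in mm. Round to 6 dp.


w = 2*sqrt(155/(pi*321*21.9)) = 0.167551 mm


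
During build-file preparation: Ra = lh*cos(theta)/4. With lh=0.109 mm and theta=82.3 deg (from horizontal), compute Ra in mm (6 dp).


Ra = 0.109 * cos(82.3) / 4 = 0.003651 mm


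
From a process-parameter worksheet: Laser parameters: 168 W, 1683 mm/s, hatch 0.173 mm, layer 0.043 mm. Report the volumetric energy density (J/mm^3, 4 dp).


E = 168 / (1683*0.173*0.043) = 13.4187 J/mm^3


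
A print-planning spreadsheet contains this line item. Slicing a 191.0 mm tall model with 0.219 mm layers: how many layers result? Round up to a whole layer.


Layers = ceil(191.0/0.219) = 873


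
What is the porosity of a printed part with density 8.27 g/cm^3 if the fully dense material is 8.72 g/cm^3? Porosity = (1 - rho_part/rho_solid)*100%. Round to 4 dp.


Porosity = (1-8.27/8.72)*100 = 5.1606 %


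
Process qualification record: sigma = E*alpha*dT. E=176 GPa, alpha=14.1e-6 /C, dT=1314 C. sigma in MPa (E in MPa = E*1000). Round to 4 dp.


sigma = 176*1000 * 14.1e-6 * 1314 = 3260.8224 MPa


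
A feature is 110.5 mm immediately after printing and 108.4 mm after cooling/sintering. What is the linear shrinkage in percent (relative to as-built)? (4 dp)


Shrinkage = ((110.5-108.4)/110.5)*100 = 1.9005 %


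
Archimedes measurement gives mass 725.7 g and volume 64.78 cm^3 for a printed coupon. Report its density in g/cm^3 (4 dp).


rho = 725.7 / 64.78 = 11.2025 g/cm^3


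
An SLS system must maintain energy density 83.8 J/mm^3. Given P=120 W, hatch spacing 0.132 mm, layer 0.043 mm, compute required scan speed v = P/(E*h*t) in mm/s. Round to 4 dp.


v = 120 / (83.8*0.132*0.043) = 252.287 mm/s


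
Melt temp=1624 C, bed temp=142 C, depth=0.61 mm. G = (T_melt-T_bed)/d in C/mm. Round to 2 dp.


G = (1624-142)/0.61 = 2429.51 C/mm


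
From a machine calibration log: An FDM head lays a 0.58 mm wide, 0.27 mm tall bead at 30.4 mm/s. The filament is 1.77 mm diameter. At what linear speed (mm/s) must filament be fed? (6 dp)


Q = 0.58 * 0.27 * 30.4 = 4.76064 mm^3/s
A_fil = pi*(1.77/2)^2 = 2.46057391 mm^2
v_feed = 4.76064 / 2.46057391 = 1.934768 mm/s


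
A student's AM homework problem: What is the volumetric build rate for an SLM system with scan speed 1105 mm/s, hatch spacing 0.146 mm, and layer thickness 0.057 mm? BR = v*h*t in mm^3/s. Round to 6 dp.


Rate = 1105 * 0.146 * 0.057 = 9.19581 mm^3/s


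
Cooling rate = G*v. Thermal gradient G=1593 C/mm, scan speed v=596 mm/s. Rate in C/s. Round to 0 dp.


CR = 1593 * 596 = 949428 C/s


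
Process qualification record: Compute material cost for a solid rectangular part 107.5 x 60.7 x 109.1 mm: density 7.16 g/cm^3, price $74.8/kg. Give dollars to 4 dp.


V = 107.5 * 60.7 * 109.1 = 711904.775 mm^3 = 711.904775 cm^3
Mass = 711.904775 * 7.16 / 1000 = 5.09723819 kg
Cost = 5.09723819 * 74.8 = 381.2734 $


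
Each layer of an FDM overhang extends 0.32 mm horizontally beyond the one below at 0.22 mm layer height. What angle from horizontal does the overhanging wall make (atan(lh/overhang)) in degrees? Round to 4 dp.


angle = atan(0.22/0.32) = 34.5085 degrees


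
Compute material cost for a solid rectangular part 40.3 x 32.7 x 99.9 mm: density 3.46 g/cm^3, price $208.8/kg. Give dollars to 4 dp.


V = 40.3 * 32.7 * 99.9 = 131649.219 mm^3 = 131.649219 cm^3
Mass = 131.649219 * 3.46 / 1000 = 0.4555063 kg
Cost = 0.4555063 * 208.8 = 95.1097 $


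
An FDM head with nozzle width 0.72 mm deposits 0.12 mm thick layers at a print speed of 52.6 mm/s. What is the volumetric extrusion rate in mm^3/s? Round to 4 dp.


Rate = 0.72 * 0.12 * 52.6 = 4.5446 mm^3/s


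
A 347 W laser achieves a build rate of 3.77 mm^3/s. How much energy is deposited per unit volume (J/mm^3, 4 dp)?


SE = 347 / 3.77 = 92.0424 J/mm^3


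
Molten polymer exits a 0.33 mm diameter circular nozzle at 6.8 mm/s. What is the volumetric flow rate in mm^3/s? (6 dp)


A = pi*(0.33/2)^2 = 0.08552986 mm^2
Q = 0.08552986 * 6.8 = 0.581603 mm^3/s


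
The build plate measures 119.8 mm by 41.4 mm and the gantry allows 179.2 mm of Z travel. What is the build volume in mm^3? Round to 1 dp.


V = 119.8 * 41.4 * 179.2 = 888781.8 mm^3


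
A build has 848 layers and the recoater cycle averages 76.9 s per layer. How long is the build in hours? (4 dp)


t = 848 * 76.9 / 3600 = 18.1142 hrs


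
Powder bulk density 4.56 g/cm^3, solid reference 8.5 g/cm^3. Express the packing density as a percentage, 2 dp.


Packing = (4.56/8.5)*100 = 53.65 %


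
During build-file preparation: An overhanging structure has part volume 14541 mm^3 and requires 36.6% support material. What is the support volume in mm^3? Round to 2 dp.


V_support = 14541 * 0.366 = 5322.01 mm^3


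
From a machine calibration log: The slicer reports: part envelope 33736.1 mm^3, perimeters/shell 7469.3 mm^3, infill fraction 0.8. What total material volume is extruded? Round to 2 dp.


V_infill = (33736.1 - 7469.3) * 0.8 = 21013.44
V_total = 7469.3 + 21013.44 = 28482.74 mm^3
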